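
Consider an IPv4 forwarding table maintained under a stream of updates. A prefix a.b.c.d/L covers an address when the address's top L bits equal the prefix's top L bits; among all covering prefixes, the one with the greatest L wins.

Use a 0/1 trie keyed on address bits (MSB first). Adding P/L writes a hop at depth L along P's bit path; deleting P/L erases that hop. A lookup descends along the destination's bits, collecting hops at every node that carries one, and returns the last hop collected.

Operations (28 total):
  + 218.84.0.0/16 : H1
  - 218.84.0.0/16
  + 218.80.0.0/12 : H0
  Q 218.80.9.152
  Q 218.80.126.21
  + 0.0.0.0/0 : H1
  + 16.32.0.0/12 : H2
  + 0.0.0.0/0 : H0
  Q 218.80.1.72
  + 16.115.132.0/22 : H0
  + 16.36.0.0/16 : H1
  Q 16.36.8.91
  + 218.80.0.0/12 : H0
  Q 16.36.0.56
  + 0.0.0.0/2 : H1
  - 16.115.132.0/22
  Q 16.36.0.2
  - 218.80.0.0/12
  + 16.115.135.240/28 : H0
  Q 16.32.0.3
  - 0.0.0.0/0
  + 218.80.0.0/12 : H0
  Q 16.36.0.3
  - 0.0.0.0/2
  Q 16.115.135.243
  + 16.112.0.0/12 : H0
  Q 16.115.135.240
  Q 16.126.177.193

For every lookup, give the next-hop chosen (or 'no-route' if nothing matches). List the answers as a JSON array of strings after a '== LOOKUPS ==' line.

Process each operation:
  + 218.84.0.0/16 (H1) depth=16
  del 218.84.0.0/16 (clear depth 16)
  + 218.80.0.0/12 (H0) depth=12
  ? 218.80.9.152  path d0:-→d1:-→d2:-→d3:-→d4:-→d5:-→d6:-→d7:-→d8:-→d9:-→d10:-→d11:-→d12:H0→d13:-  best=H0
  ? 218.80.126.21  path d0:-→d1:-→d2:-→d3:-→d4:-→d5:-→d6:-→d7:-→d8:-→d9:-→d10:-→d11:-→d12:H0→d13:-  best=H0
  + 0.0.0.0/0 (H1) depth=0
  + 16.32.0.0/12 (H2) depth=12
  + 0.0.0.0/0 (H0) depth=0
  ? 218.80.1.72  path d0:H0→d1:-→d2:-→d3:-→d4:-→d5:-→d6:-→d7:-→d8:-→d9:-→d10:-→d11:-→d12:H0→d13:-  best=H0
  + 16.115.132.0/22 (H0) depth=22
  + 16.36.0.0/16 (H1) depth=16
  ? 16.36.8.91  path d0:H0→d1:-→d2:-→d3:-→d4:-→d5:-→d6:-→d7:-→d8:-→d9:-→d10:-→d11:-→d12:H2→d13:-→d14:-→d15:-→d16:H1  best=H1
  + 218.80.0.0/12 (H0) depth=12
  ? 16.36.0.56  path d0:H0→d1:-→d2:-→d3:-→d4:-→d5:-→d6:-→d7:-→d8:-→d9:-→d10:-→d11:-→d12:H2→d13:-→d14:-→d15:-→d16:H1  best=H1
  + 0.0.0.0/2 (H1) depth=2
  del 16.115.132.0/22 (clear depth 22)
  ? 16.36.0.2  path d0:H0→d1:-→d2:H1→d3:-→d4:-→d5:-→d6:-→d7:-→d8:-→d9:-→d10:-→d11:-→d12:H2→d13:-→d14:-→d15:-→d16:H1  best=H1
  del 218.80.0.0/12 (clear depth 12)
  + 16.115.135.240/28 (H0) depth=28
  ? 16.32.0.3  path d0:H0→d1:-→d2:H1→d3:-→d4:-→d5:-→d6:-→d7:-→d8:-→d9:-→d10:-→d11:-→d12:H2→d13:-  best=H2
  del 0.0.0.0/0 (clear depth 0)
  + 218.80.0.0/12 (H0) depth=12
  ? 16.36.0.3  path d0:-→d1:-→d2:H1→d3:-→d4:-→d5:-→d6:-→d7:-→d8:-→d9:-→d10:-→d11:-→d12:H2→d13:-→d14:-→d15:-→d16:H1  best=H1
  del 0.0.0.0/2 (clear depth 2)
  ? 16.115.135.243  path d0:-→d1:-→d2:-→d3:-→d4:-→d5:-→d6:-→d7:-→d8:-→d9:-→d10:-→d11:-→d12:-→d13:-→d14:-→d15:-→d16:-→d17:-→d18:-→d19:-→d20:-→d21:-→d22:-→d23:-→d24:-→d25:-→d26:-→d27:-→d28:H0  best=H0
  + 16.112.0.0/12 (H0) depth=12
  ? 16.115.135.240  path d0:-→d1:-→d2:-→d3:-→d4:-→d5:-→d6:-→d7:-→d8:-→d9:-→d10:-→d11:-→d12:H0→d13:-→d14:-→d15:-→d16:-→d17:-→d18:-→d19:-→d20:-→d21:-→d22:-→d23:-→d24:-→d25:-→d26:-→d27:-→d28:H0  best=H0
  ? 16.126.177.193  path d0:-→d1:-→d2:-→d3:-→d4:-→d5:-→d6:-→d7:-→d8:-→d9:-→d10:-→d11:-→d12:H0  best=H0

== LOOKUPS ==
["H0","H0","H0","H1","H1","H1","H2","H1","H0","H0","H0"]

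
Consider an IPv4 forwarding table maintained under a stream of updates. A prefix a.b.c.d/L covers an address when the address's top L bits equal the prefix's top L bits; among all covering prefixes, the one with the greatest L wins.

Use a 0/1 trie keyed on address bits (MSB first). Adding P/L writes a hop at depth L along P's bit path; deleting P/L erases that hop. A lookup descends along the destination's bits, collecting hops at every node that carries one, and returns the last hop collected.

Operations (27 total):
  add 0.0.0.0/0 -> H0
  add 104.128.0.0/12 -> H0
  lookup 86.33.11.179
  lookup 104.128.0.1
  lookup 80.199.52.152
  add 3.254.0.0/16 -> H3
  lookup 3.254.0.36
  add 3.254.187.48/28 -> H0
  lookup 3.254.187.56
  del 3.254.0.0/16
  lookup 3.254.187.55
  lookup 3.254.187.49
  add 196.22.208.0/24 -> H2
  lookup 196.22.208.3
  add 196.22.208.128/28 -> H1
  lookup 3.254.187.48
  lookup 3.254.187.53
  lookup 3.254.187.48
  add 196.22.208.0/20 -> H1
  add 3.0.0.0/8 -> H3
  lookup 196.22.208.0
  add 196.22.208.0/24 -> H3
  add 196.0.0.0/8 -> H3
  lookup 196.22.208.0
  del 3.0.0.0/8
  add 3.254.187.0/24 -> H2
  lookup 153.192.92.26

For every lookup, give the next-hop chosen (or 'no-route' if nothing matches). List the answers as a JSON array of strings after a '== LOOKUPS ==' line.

Trace:
  + 0.0.0.0/0 (H0) depth=0
  + 104.128.0.0/12 (H0) depth=12
  Q 86.33.11.179: descend 01 ; hops seen [H0] ; pick H0
  Q 104.128.0.1: descend 011010001000 ; hops seen [H0,H0] ; pick H0
  Q 80.199.52.152: descend 01 ; hops seen [H0] ; pick H0
  + 3.254.0.0/16 (H3) depth=16
  Q 3.254.0.36: descend 0000001111111110 ; hops seen [H0,H3] ; pick H3
  + 3.254.187.48/28 (H0) depth=28
  Q 3.254.187.56: descend 0000001111111110101110110011 ; hops seen [H0,H3,H0] ; pick H0
  - 3.254.0.0/16 clear@16
  Q 3.254.187.55: descend 0000001111111110101110110011 ; hops seen [H0,H0] ; pick H0
  Q 3.254.187.49: descend 0000001111111110101110110011 ; hops seen [H0,H0] ; pick H0
  + 196.22.208.0/24 (H2) depth=24
  Q 196.22.208.3: descend 110001000001011011010000 ; hops seen [H0,H2] ; pick H2
  + 196.22.208.128/28 (H1) depth=28
  Q 3.254.187.48: descend 0000001111111110101110110011 ; hops seen [H0,H0] ; pick H0
  Q 3.254.187.53: descend 0000001111111110101110110011 ; hops seen [H0,H0] ; pick H0
  Q 3.254.187.48: descend 0000001111111110101110110011 ; hops seen [H0,H0] ; pick H0
  + 196.22.208.0/20 (H1) depth=20
  + 3.0.0.0/8 (H3) depth=8
  Q 196.22.208.0: descend 110001000001011011010000 ; hops seen [H0,H1,H2] ; pick H2
  + 196.22.208.0/24 (H3) depth=24
  + 196.0.0.0/8 (H3) depth=8
  Q 196.22.208.0: descend 110001000001011011010000 ; hops seen [H0,H3,H1,H3] ; pick H3
  - 3.0.0.0/8 clear@8
  + 3.254.187.0/24 (H2) depth=24
  Q 153.192.92.26: descend 1 ; hops seen [H0] ; pick H0

== LOOKUPS ==
["H0","H0","H0","H3","H0","H0","H0","H2","H0","H0","H0","H2","H3","H0"]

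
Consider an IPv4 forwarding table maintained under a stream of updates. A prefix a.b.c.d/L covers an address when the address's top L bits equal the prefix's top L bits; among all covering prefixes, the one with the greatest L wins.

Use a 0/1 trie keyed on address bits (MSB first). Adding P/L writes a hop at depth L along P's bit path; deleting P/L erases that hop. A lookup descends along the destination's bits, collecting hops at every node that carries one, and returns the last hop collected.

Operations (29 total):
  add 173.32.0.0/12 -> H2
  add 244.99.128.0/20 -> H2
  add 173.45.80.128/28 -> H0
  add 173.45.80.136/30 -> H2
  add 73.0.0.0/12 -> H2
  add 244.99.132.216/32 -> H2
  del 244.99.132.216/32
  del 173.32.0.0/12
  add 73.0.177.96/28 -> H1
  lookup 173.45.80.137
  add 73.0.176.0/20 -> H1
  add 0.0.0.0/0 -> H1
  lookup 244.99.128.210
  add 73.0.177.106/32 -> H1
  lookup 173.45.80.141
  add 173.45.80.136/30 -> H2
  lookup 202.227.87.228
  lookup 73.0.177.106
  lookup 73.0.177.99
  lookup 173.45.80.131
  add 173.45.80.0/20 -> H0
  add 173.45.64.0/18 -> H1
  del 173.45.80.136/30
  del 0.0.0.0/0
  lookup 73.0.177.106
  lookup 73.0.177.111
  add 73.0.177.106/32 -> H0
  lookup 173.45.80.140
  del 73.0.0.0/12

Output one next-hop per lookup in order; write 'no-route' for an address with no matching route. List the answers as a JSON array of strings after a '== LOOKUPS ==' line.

Process each operation:
  add 173.32.0.0/12 -> H2 at depth 12
  add 244.99.128.0/20 -> H2 at depth 20
  add 173.45.80.128/28 -> H0 at depth 28
  add 173.45.80.136/30 -> H2 at depth 30
  add 73.0.0.0/12 -> H2 at depth 12
  add 244.99.132.216/32 -> H2 at depth 32
  - 244.99.132.216/32 clear@32
  - 173.32.0.0/12 clear@12
  add 73.0.177.96/28 -> H1 at depth 28
  ? 173.45.80.137  path d0:-→d1:-→d2:-→d3:-→d4:-→d5:-→d6:-→d7:-→d8:-→d9:-→d10:-→d11:-→d12:-→d13:-→d14:-→d15:-→d16:-→d17:-→d18:-→d19:-→d20:-→d21:-→d22:-→d23:-→d24:-→d25:-→d26:-→d27:-→d28:H0→d29:-→d30:H2  best=H2
  add 73.0.176.0/20 -> H1 at depth 20
  add 0.0.0.0/0 -> H1 at depth 0
  ? 244.99.128.210  path d0:H1→d1:-→d2:-→d3:-→d4:-→d5:-→d6:-→d7:-→d8:-→d9:-→d10:-→d11:-→d12:-→d13:-→d14:-→d15:-→d16:-→d17:-→d18:-→d19:-→d20:H2→d21:-  best=H2
  add 73.0.177.106/32 -> H1 at depth 32
  ? 173.45.80.141  path d0:H1→d1:-→d2:-→d3:-→d4:-→d5:-→d6:-→d7:-→d8:-→d9:-→d10:-→d11:-→d12:-→d13:-→d14:-→d15:-→d16:-→d17:-→d18:-→d19:-→d20:-→d21:-→d22:-→d23:-→d24:-→d25:-→d26:-→d27:-→d28:H0→d29:-  best=H0
  add 173.45.80.136/30 -> H2 at depth 30
  ? 202.227.87.228  path d0:H1→d1:-→d2:-  best=H1
  ? 73.0.177.106  path d0:H1→d1:-→d2:-→d3:-→d4:-→d5:-→d6:-→d7:-→d8:-→d9:-→d10:-→d11:-→d12:H2→d13:-→d14:-→d15:-→d16:-→d17:-→d18:-→d19:-→d20:H1→d21:-→d22:-→d23:-→d24:-→d25:-→d26:-→d27:-→d28:H1→d29:-→d30:-→d31:-→d32:H1  best=H1
  ? 73.0.177.99  path d0:H1→d1:-→d2:-→d3:-→d4:-→d5:-→d6:-→d7:-→d8:-→d9:-→d10:-→d11:-→d12:H2→d13:-→d14:-→d15:-→d16:-→d17:-→d18:-→d19:-→d20:H1→d21:-→d22:-→d23:-→d24:-→d25:-→d26:-→d27:-→d28:H1  best=H1
  ? 173.45.80.131  path d0:H1→d1:-→d2:-→d3:-→d4:-→d5:-→d6:-→d7:-→d8:-→d9:-→d10:-→d11:-→d12:-→d13:-→d14:-→d15:-→d16:-→d17:-→d18:-→d19:-→d20:-→d21:-→d22:-→d23:-→d24:-→d25:-→d26:-→d27:-→d28:H0  best=H0
  add 173.45.80.0/20 -> H0 at depth 20
  add 173.45.64.0/18 -> H1 at depth 18
  - 173.45.80.136/30 clear@30
  - 0.0.0.0/0 clear@0
  ? 73.0.177.106  path d0:-→d1:-→d2:-→d3:-→d4:-→d5:-→d6:-→d7:-→d8:-→d9:-→d10:-→d11:-→d12:H2→d13:-→d14:-→d15:-→d16:-→d17:-→d18:-→d19:-→d20:H1→d21:-→d22:-→d23:-→d24:-→d25:-→d26:-→d27:-→d28:H1→d29:-→d30:-→d31:-→d32:H1  best=H1
  ? 73.0.177.111  path d0:-→d1:-→d2:-→d3:-→d4:-→d5:-→d6:-→d7:-→d8:-→d9:-→d10:-→d11:-→d12:H2→d13:-→d14:-→d15:-→d16:-→d17:-→d18:-→d19:-→d20:H1→d21:-→d22:-→d23:-→d24:-→d25:-→d26:-→d27:-→d28:H1→d29:-  best=H1
  add 73.0.177.106/32 -> H0 at depth 32
  ? 173.45.80.140  path d0:-→d1:-→d2:-→d3:-→d4:-→d5:-→d6:-→d7:-→d8:-→d9:-→d10:-→d11:-→d12:-→d13:-→d14:-→d15:-→d16:-→d17:-→d18:H1→d19:-→d20:H0→d21:-→d22:-→d23:-→d24:-→d25:-→d26:-→d27:-→d28:H0→d29:-  best=H0
  - 73.0.0.0/12 clear@12

== LOOKUPS ==
["H2","H2","H0","H1","H1","H1","H0","H1","H1","H0"]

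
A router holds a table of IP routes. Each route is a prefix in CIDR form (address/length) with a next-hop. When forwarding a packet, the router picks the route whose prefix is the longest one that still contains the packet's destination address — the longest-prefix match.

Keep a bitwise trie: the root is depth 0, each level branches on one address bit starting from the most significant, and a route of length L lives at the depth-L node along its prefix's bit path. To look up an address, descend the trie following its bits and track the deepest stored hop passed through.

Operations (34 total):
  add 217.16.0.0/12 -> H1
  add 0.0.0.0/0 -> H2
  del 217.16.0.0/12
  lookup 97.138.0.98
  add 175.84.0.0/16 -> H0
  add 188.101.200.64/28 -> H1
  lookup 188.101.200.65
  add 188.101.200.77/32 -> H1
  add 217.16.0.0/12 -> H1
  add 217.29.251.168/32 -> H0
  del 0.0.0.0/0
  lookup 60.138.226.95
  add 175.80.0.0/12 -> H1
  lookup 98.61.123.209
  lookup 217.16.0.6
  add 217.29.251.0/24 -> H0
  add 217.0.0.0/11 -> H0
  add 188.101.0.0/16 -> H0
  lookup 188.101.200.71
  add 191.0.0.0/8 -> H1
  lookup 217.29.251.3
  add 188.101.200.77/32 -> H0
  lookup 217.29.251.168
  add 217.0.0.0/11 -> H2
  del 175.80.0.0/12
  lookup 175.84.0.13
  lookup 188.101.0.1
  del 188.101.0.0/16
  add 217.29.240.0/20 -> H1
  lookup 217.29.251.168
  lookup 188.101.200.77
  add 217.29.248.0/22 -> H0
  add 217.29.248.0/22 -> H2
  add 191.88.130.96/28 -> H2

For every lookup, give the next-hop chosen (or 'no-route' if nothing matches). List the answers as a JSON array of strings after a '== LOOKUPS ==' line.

Trace:
  add 217.16.0.0/12 -> H1 at depth 12
  add 0.0.0.0/0 -> H2 at depth 0
  del 217.16.0.0/12 (clear depth 12)
  lookup 97.138.0.98: bits ε walk d0:H2 -> H2
  add 175.84.0.0/16 -> H0 at depth 16
  add 188.101.200.64/28 -> H1 at depth 28
  lookup 188.101.200.65: bits 1011110001100101110010000100 walk d0:H2→d1:-→d2:-→d3:-→d4:-→d5:-→d6:-→d7:-→d8:-→d9:-→d10:-→d11:-→d12:-→d13:-→d14:-→d15:-→d16:-→d17:-→d18:-→d19:-→d20:-→d21:-→d22:-→d23:-→d24:-→d25:-→d26:-→d27:-→d28:H1 -> H1
  add 188.101.200.77/32 -> H1 at depth 32
  add 217.16.0.0/12 -> H1 at depth 12
  add 217.29.251.168/32 -> H0 at depth 32
  del 0.0.0.0/0 (clear depth 0)
  lookup 60.138.226.95: bits ε walk d0:- -> no-route
  add 175.80.0.0/12 -> H1 at depth 12
  lookup 98.61.123.209: bits ε walk d0:- -> no-route
  lookup 217.16.0.6: bits 110110010001 walk d0:-→d1:-→d2:-→d3:-→d4:-→d5:-→d6:-→d7:-→d8:-→d9:-→d10:-→d11:-→d12:H1 -> H1
  add 217.29.251.0/24 -> H0 at depth 24
  add 217.0.0.0/11 -> H0 at depth 11
  add 188.101.0.0/16 -> H0 at depth 16
  lookup 188.101.200.71: bits 1011110001100101110010000100 walk d0:-→d1:-→d2:-→d3:-→d4:-→d5:-→d6:-→d7:-→d8:-→d9:-→d10:-→d11:-→d12:-→d13:-→d14:-→d15:-→d16:H0→d17:-→d18:-→d19:-→d20:-→d21:-→d22:-→d23:-→d24:-→d25:-→d26:-→d27:-→d28:H1 -> H1
  add 191.0.0.0/8 -> H1 at depth 8
  lookup 217.29.251.3: bits 110110010001110111111011 walk d0:-→d1:-→d2:-→d3:-→d4:-→d5:-→d6:-→d7:-→d8:-→d9:-→d10:-→d11:H0→d12:H1→d13:-→d14:-→d15:-→d16:-→d17:-→d18:-→d19:-→d20:-→d21:-→d22:-→d23:-→d24:H0 -> H0
  add 188.101.200.77/32 -> H0 at depth 32
  lookup 217.29.251.168: bits 11011001000111011111101110101000 walk d0:-→d1:-→d2:-→d3:-→d4:-→d5:-→d6:-→d7:-→d8:-→d9:-→d10:-→d11:H0→d12:H1→d13:-→d14:-→d15:-→d16:-→d17:-→d18:-→d19:-→d20:-→d21:-→d22:-→d23:-→d24:H0→d25:-→d26:-→d27:-→d28:-→d29:-→d30:-→d31:-→d32:H0 -> H0
  add 217.0.0.0/11 -> H2 at depth 11
  del 175.80.0.0/12 (clear depth 12)
  lookup 175.84.0.13: bits 1010111101010100 walk d0:-→d1:-→d2:-→d3:-→d4:-→d5:-→d6:-→d7:-→d8:-→d9:-→d10:-→d11:-→d12:-→d13:-→d14:-→d15:-→d16:H0 -> H0
  lookup 188.101.0.1: bits 1011110001100101 walk d0:-→d1:-→d2:-→d3:-→d4:-→d5:-→d6:-→d7:-→d8:-→d9:-→d10:-→d11:-→d12:-→d13:-→d14:-→d15:-→d16:H0 -> H0
  del 188.101.0.0/16 (clear depth 16)
  add 217.29.240.0/20 -> H1 at depth 20
  lookup 217.29.251.168: bits 11011001000111011111101110101000 walk d0:-→d1:-→d2:-→d3:-→d4:-→d5:-→d6:-→d7:-→d8:-→d9:-→d10:-→d11:H2→d12:H1→d13:-→d14:-→d15:-→d16:-→d17:-→d18:-→d19:-→d20:H1→d21:-→d22:-→d23:-→d24:H0→d25:-→d26:-→d27:-→d28:-→d29:-→d30:-→d31:-→d32:H0 -> H0
  lookup 188.101.200.77: bits 10111100011001011100100001001101 walk d0:-→d1:-→d2:-→d3:-→d4:-→d5:-→d6:-→d7:-→d8:-→d9:-→d10:-→d11:-→d12:-→d13:-→d14:-→d15:-→d16:-→d17:-→d18:-→d19:-→d20:-→d21:-→d22:-→d23:-→d24:-→d25:-→d26:-→d27:-→d28:H1→d29:-→d30:-→d31:-→d32:H0 -> H0
  add 217.29.248.0/22 -> H0 at depth 22
  add 217.29.248.0/22 -> H2 at depth 22
  add 191.88.130.96/28 -> H2 at depth 28

== LOOKUPS ==
["H2","H1","no-route","no-route","H1","H1","H0","H0","H0","H0","H0","H0"]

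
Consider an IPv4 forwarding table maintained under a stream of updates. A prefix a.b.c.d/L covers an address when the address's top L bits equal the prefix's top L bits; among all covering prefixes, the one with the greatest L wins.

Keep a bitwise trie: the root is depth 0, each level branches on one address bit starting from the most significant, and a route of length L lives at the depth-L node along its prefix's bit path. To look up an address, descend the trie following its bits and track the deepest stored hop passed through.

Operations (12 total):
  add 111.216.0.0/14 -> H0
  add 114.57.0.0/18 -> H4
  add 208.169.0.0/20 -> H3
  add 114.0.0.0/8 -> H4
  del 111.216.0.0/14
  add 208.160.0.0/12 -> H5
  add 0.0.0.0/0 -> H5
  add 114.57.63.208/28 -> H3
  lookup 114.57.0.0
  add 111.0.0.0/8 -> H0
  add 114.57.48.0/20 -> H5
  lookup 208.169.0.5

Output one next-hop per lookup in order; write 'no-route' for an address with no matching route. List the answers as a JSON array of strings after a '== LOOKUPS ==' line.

Process each operation:
  + 111.216.0.0/14 (H0) depth=14
  + 114.57.0.0/18 (H4) depth=18
  + 208.169.0.0/20 (H3) depth=20
  + 114.0.0.0/8 (H4) depth=8
  del 111.216.0.0/14 (clear depth 14)
  + 208.160.0.0/12 (H5) depth=12
  + 0.0.0.0/0 (H5) depth=0
  + 114.57.63.208/28 (H3) depth=28
  ? 114.57.0.0  path d0:H5→d1:-→d2:-→d3:-→d4:-→d5:-→d6:-→d7:-→d8:H4→d9:-→d10:-→d11:-→d12:-→d13:-→d14:-→d15:-→d16:-→d17:-→d18:H4  best=H4
  + 111.0.0.0/8 (H0) depth=8
  + 114.57.48.0/20 (H5) depth=20
  ? 208.169.0.5  path d0:H5→d1:-→d2:-→d3:-→d4:-→d5:-→d6:-→d7:-→d8:-→d9:-→d10:-→d11:-→d12:H5→d13:-→d14:-→d15:-→d16:-→d17:-→d18:-→d19:-→d20:H3  best=H3

== LOOKUPS ==
["H4","H3"]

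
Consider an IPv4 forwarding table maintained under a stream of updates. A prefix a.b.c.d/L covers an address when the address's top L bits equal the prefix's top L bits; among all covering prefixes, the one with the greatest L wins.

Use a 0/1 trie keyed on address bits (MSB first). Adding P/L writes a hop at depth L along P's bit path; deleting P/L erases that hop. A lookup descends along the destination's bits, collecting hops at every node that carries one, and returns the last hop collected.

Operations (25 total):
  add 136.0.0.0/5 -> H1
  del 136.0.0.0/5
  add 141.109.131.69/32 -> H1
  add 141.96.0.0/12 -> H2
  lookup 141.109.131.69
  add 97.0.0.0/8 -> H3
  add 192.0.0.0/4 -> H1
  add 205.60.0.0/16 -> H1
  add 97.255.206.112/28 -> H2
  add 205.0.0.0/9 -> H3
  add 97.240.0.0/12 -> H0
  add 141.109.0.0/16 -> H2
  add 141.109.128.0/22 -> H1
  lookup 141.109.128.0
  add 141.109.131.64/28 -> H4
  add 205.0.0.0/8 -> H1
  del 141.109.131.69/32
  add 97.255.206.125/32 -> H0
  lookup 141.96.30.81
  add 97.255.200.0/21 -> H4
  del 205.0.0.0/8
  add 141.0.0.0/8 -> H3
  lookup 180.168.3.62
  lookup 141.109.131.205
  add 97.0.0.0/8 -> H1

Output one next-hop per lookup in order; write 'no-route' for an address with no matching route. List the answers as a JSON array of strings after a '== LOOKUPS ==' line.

Apply in order:
  add 136.0.0.0/5 -> H1 at depth 5
  del 136.0.0.0/5 (clear depth 5)
  add 141.109.131.69/32 -> H1 at depth 32
  add 141.96.0.0/12 -> H2 at depth 12
  ? 141.109.131.69  path d0:-→d1:-→d2:-→d3:-→d4:-→d5:-→d6:-→d7:-→d8:-→d9:-→d10:-→d11:-→d12:H2→d13:-→d14:-→d15:-→d16:-→d17:-→d18:-→d19:-→d20:-→d21:-→d22:-→d23:-→d24:-→d25:-→d26:-→d27:-→d28:-→d29:-→d30:-→d31:-→d32:H1  best=H1
  add 97.0.0.0/8 -> H3 at depth 8
  add 192.0.0.0/4 -> H1 at depth 4
  add 205.60.0.0/16 -> H1 at depth 16
  add 97.255.206.112/28 -> H2 at depth 28
  add 205.0.0.0/9 -> H3 at depth 9
  add 97.240.0.0/12 -> H0 at depth 12
  add 141.109.0.0/16 -> H2 at depth 16
  add 141.109.128.0/22 -> H1 at depth 22
  ? 141.109.128.0  path d0:-→d1:-→d2:-→d3:-→d4:-→d5:-→d6:-→d7:-→d8:-→d9:-→d10:-→d11:-→d12:H2→d13:-→d14:-→d15:-→d16:H2→d17:-→d18:-→d19:-→d20:-→d21:-→d22:H1  best=H1
  add 141.109.131.64/28 -> H4 at depth 28
  add 205.0.0.0/8 -> H1 at depth 8
  del 141.109.131.69/32 (clear depth 32)
  add 97.255.206.125/32 -> H0 at depth 32
  ? 141.96.30.81  path d0:-→d1:-→d2:-→d3:-→d4:-→d5:-→d6:-→d7:-→d8:-→d9:-→d10:-→d11:-→d12:H2  best=H2
  add 97.255.200.0/21 -> H4 at depth 21
  del 205.0.0.0/8 (clear depth 8)
  add 141.0.0.0/8 -> H3 at depth 8
  ? 180.168.3.62  path d0:-→d1:-→d2:-  best=no-route
  ? 141.109.131.205  path d0:-→d1:-→d2:-→d3:-→d4:-→d5:-→d6:-→d7:-→d8:H3→d9:-→d10:-→d11:-→d12:H2→d13:-→d14:-→d15:-→d16:H2→d17:-→d18:-→d19:-→d20:-→d21:-→d22:H1→d23:-→d24:-  best=H1
  add 97.0.0.0/8 -> H1 at depth 8

== LOOKUPS ==
["H1","H1","H2","no-route","H1"]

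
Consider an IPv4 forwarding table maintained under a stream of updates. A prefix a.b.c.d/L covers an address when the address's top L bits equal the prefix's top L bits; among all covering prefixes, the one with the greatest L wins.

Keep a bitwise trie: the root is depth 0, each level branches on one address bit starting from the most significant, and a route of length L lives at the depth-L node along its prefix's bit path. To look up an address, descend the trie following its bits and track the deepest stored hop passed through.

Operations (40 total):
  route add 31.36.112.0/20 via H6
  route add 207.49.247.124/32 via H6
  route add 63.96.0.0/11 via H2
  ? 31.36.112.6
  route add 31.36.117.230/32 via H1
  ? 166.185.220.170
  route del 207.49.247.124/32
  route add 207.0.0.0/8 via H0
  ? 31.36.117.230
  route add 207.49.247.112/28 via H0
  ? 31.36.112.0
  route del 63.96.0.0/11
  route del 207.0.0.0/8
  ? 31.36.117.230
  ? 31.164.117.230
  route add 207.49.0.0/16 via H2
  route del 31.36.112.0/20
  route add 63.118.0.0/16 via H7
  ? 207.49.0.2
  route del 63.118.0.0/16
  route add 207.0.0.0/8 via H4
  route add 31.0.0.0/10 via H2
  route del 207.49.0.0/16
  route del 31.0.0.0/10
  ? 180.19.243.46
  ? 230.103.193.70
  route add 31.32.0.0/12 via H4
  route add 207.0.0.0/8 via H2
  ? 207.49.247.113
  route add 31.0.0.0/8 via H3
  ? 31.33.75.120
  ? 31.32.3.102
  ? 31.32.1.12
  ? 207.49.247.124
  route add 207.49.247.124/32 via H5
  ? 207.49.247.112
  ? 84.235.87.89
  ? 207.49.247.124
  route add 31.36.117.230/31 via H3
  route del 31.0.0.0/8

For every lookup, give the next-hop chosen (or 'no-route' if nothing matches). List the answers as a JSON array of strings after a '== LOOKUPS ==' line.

Process each operation:
  add 31.36.112.0/20 -> H6 at depth 20
  add 207.49.247.124/32 -> H6 at depth 32
  add 63.96.0.0/11 -> H2 at depth 11
  Q 31.36.112.6: descend 00011111001001000111 ; hops seen [H6] ; pick H6
  add 31.36.117.230/32 -> H1 at depth 32
  Q 166.185.220.170: descend 1 ; hops seen [∅] ; pick no-route
  del 207.49.247.124/32 (clear depth 32)
  add 207.0.0.0/8 -> H0 at depth 8
  Q 31.36.117.230: descend 00011111001001000111010111100110 ; hops seen [H6,H1] ; pick H1
  add 207.49.247.112/28 -> H0 at depth 28
  Q 31.36.112.0: descend 000111110010010001110 ; hops seen [H6] ; pick H6
  del 63.96.0.0/11 (clear depth 11)
  del 207.0.0.0/8 (clear depth 8)
  Q 31.36.117.230: descend 00011111001001000111010111100110 ; hops seen [H6,H1] ; pick H1
  Q 31.164.117.230: descend 00011111 ; hops seen [∅] ; pick no-route
  add 207.49.0.0/16 -> H2 at depth 16
  del 31.36.112.0/20 (clear depth 20)
  add 63.118.0.0/16 -> H7 at depth 16
  Q 207.49.0.2: descend 1100111100110001 ; hops seen [H2] ; pick H2
  del 63.118.0.0/16 (clear depth 16)
  add 207.0.0.0/8 -> H4 at depth 8
  add 31.0.0.0/10 -> H2 at depth 10
  del 207.49.0.0/16 (clear depth 16)
  del 31.0.0.0/10 (clear depth 10)
  Q 180.19.243.46: descend 1 ; hops seen [∅] ; pick no-route
  Q 230.103.193.70: descend 11 ; hops seen [∅] ; pick no-route
  add 31.32.0.0/12 -> H4 at depth 12
  add 207.0.0.0/8 -> H2 at depth 8
  Q 207.49.247.113: descend 1100111100110001111101110111 ; hops seen [H2,H0] ; pick H0
  add 31.0.0.0/8 -> H3 at depth 8
  Q 31.33.75.120: descend 0001111100100 ; hops seen [H3,H4] ; pick H4
  Q 31.32.3.102: descend 0001111100100 ; hops seen [H3,H4] ; pick H4
  Q 31.32.1.12: descend 0001111100100 ; hops seen [H3,H4] ; pick H4
  Q 207.49.247.124: descend 11001111001100011111011101111100 ; hops seen [H2,H0] ; pick H0
  add 207.49.247.124/32 -> H5 at depth 32
  Q 207.49.247.112: descend 1100111100110001111101110111 ; hops seen [H2,H0] ; pick H0
  Q 84.235.87.89: descend 0 ; hops seen [∅] ; pick no-route
  Q 207.49.247.124: descend 11001111001100011111011101111100 ; hops seen [H2,H0,H5] ; pick H5
  add 31.36.117.230/31 -> H3 at depth 31
  del 31.0.0.0/8 (clear depth 8)

== LOOKUPS ==
["H6","no-route","H1","H6","H1","no-route","H2","no-route","no-route","H0","H4","H4","H4","H0","H0","no-route","H5"]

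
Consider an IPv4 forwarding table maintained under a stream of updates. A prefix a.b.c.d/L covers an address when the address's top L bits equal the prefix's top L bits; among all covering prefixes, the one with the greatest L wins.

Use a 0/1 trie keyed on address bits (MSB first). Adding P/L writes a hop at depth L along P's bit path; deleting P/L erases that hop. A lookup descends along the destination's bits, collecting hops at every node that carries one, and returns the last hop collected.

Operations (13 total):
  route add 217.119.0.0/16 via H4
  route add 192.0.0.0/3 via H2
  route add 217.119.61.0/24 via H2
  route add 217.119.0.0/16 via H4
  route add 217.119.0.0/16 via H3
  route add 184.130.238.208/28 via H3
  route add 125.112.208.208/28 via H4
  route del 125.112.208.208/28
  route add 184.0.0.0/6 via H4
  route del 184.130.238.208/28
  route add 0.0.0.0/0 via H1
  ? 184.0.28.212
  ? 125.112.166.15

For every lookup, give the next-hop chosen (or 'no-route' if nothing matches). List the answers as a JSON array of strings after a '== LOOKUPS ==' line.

Apply in order:
  add 217.119.0.0/16 -> H4 at depth 16
  add 192.0.0.0/3 -> H2 at depth 3
  add 217.119.61.0/24 -> H2 at depth 24
  add 217.119.0.0/16 -> H4 at depth 16
  add 217.119.0.0/16 -> H3 at depth 16
  add 184.130.238.208/28 -> H3 at depth 28
  add 125.112.208.208/28 -> H4 at depth 28
  del 125.112.208.208/28 (clear depth 28)
  add 184.0.0.0/6 -> H4 at depth 6
  del 184.130.238.208/28 (clear depth 28)
  add 0.0.0.0/0 -> H1 at depth 0
  lookup 184.0.28.212: bits 10111000 walk d0:H1→d1:-→d2:-→d3:-→d4:-→d5:-→d6:H4→d7:-→d8:- -> H4
  lookup 125.112.166.15: bits 01111101011100001 walk d0:H1→d1:-→d2:-→d3:-→d4:-→d5:-→d6:-→d7:-→d8:-→d9:-→d10:-→d11:-→d12:-→d13:-→d14:-→d15:-→d16:-→d17:- -> H1

== LOOKUPS ==
["H4","H1"]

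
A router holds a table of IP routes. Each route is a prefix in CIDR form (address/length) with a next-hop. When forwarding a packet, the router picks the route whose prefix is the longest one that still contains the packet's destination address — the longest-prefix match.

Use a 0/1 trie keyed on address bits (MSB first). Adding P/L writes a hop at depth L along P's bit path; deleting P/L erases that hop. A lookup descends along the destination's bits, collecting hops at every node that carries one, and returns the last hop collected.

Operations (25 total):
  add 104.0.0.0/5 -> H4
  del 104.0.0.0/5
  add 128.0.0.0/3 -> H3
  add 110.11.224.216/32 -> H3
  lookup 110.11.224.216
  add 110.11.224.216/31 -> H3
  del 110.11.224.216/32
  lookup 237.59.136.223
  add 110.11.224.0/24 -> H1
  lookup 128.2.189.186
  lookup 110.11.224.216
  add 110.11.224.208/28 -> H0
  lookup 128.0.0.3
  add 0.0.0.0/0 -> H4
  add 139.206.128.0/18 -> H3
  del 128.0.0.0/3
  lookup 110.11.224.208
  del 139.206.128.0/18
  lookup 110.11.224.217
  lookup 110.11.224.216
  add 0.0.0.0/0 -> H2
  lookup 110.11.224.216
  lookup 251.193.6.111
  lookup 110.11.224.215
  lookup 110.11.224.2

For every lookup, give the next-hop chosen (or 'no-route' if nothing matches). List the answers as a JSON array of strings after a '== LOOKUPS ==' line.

Trace:
  + 104.0.0.0/5 (H4) depth=5
  del 104.0.0.0/5 (clear depth 5)
  + 128.0.0.0/3 (H3) depth=3
  + 110.11.224.216/32 (H3) depth=32
  ? 110.11.224.216  path d0:-→d1:-→d2:-→d3:-→d4:-→d5:-→d6:-→d7:-→d8:-→d9:-→d10:-→d11:-→d12:-→d13:-→d14:-→d15:-→d16:-→d17:-→d18:-→d19:-→d20:-→d21:-→d22:-→d23:-→d24:-→d25:-→d26:-→d27:-→d28:-→d29:-→d30:-→d31:-→d32:H3  best=H3
  + 110.11.224.216/31 (H3) depth=31
  del 110.11.224.216/32 (clear depth 32)
  ? 237.59.136.223  path d0:-→d1:-  best=no-route
  + 110.11.224.0/24 (H1) depth=24
  ? 128.2.189.186  path d0:-→d1:-→d2:-→d3:H3  best=H3
  ? 110.11.224.216  path d0:-→d1:-→d2:-→d3:-→d4:-→d5:-→d6:-→d7:-→d8:-→d9:-→d10:-→d11:-→d12:-→d13:-→d14:-→d15:-→d16:-→d17:-→d18:-→d19:-→d20:-→d21:-→d22:-→d23:-→d24:H1→d25:-→d26:-→d27:-→d28:-→d29:-→d30:-→d31:H3→d32:-  best=H3
  + 110.11.224.208/28 (H0) depth=28
  ? 128.0.0.3  path d0:-→d1:-→d2:-→d3:H3  best=H3
  + 0.0.0.0/0 (H4) depth=0
  + 139.206.128.0/18 (H3) depth=18
  del 128.0.0.0/3 (clear depth 3)
  ? 110.11.224.208  path d0:H4→d1:-→d2:-→d3:-→d4:-→d5:-→d6:-→d7:-→d8:-→d9:-→d10:-→d11:-→d12:-→d13:-→d14:-→d15:-→d16:-→d17:-→d18:-→d19:-→d20:-→d21:-→d22:-→d23:-→d24:H1→d25:-→d26:-→d27:-→d28:H0  best=H0
  del 139.206.128.0/18 (clear depth 18)
  ? 110.11.224.217  path d0:H4→d1:-→d2:-→d3:-→d4:-→d5:-→d6:-→d7:-→d8:-→d9:-→d10:-→d11:-→d12:-→d13:-→d14:-→d15:-→d16:-→d17:-→d18:-→d19:-→d20:-→d21:-→d22:-→d23:-→d24:H1→d25:-→d26:-→d27:-→d28:H0→d29:-→d30:-→d31:H3  best=H3
  ? 110.11.224.216  path d0:H4→d1:-→d2:-→d3:-→d4:-→d5:-→d6:-→d7:-→d8:-→d9:-→d10:-→d11:-→d12:-→d13:-→d14:-→d15:-→d16:-→d17:-→d18:-→d19:-→d20:-→d21:-→d22:-→d23:-→d24:H1→d25:-→d26:-→d27:-→d28:H0→d29:-→d30:-→d31:H3→d32:-  best=H3
  + 0.0.0.0/0 (H2) depth=0
  ? 110.11.224.216  path d0:H2→d1:-→d2:-→d3:-→d4:-→d5:-→d6:-→d7:-→d8:-→d9:-→d10:-→d11:-→d12:-→d13:-→d14:-→d15:-→d16:-→d17:-→d18:-→d19:-→d20:-→d21:-→d22:-→d23:-→d24:H1→d25:-→d26:-→d27:-→d28:H0→d29:-→d30:-→d31:H3→d32:-  best=H3
  ? 251.193.6.111  path d0:H2→d1:-  best=H2
  ? 110.11.224.215  path d0:H2→d1:-→d2:-→d3:-→d4:-→d5:-→d6:-→d7:-→d8:-→d9:-→d10:-→d11:-→d12:-→d13:-→d14:-→d15:-→d16:-→d17:-→d18:-→d19:-→d20:-→d21:-→d22:-→d23:-→d24:H1→d25:-→d26:-→d27:-→d28:H0  best=H0
  ? 110.11.224.2  path d0:H2→d1:-→d2:-→d3:-→d4:-→d5:-→d6:-→d7:-→d8:-→d9:-→d10:-→d11:-→d12:-→d13:-→d14:-→d15:-→d16:-→d17:-→d18:-→d19:-→d20:-→d21:-→d22:-→d23:-→d24:H1  best=H1

== LOOKUPS ==
["H3","no-route","H3","H3","H3","H0","H3","H3","H3","H2","H0","H1"]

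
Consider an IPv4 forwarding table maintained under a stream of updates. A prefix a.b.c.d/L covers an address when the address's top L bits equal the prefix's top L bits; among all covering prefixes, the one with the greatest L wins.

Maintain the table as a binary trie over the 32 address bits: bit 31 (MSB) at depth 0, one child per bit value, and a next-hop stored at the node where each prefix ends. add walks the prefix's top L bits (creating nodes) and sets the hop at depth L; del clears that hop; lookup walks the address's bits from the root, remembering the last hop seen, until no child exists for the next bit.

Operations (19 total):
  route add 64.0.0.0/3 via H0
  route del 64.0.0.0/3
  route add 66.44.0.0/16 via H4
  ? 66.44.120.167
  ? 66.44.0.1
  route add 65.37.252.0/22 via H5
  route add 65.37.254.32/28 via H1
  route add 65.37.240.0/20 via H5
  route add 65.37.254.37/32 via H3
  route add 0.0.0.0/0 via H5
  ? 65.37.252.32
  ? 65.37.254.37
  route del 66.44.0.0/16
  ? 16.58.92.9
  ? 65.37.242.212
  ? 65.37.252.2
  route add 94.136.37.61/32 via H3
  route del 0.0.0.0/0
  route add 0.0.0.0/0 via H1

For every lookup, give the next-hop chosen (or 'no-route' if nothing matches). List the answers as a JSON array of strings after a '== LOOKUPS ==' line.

Process each operation:
  add 64.0.0.0/3 -> H0 at depth 3
  del 64.0.0.0/3 (clear depth 3)
  add 66.44.0.0/16 -> H4 at depth 16
  ? 66.44.120.167  path d0:-→d1:-→d2:-→d3:-→d4:-→d5:-→d6:-→d7:-→d8:-→d9:-→d10:-→d11:-→d12:-→d13:-→d14:-→d15:-→d16:H4  best=H4
  ? 66.44.0.1  path d0:-→d1:-→d2:-→d3:-→d4:-→d5:-→d6:-→d7:-→d8:-→d9:-→d10:-→d11:-→d12:-→d13:-→d14:-→d15:-→d16:H4  best=H4
  add 65.37.252.0/22 -> H5 at depth 22
  add 65.37.254.32/28 -> H1 at depth 28
  add 65.37.240.0/20 -> H5 at depth 20
  add 65.37.254.37/32 -> H3 at depth 32
  add 0.0.0.0/0 -> H5 at depth 0
  ? 65.37.252.32  path d0:H5→d1:-→d2:-→d3:-→d4:-→d5:-→d6:-→d7:-→d8:-→d9:-→d10:-→d11:-→d12:-→d13:-→d14:-→d15:-→d16:-→d17:-→d18:-→d19:-→d20:H5→d21:-→d22:H5  best=H5
  ? 65.37.254.37  path d0:H5→d1:-→d2:-→d3:-→d4:-→d5:-→d6:-→d7:-→d8:-→d9:-→d10:-→d11:-→d12:-→d13:-→d14:-→d15:-→d16:-→d17:-→d18:-→d19:-→d20:H5→d21:-→d22:H5→d23:-→d24:-→d25:-→d26:-→d27:-→d28:H1→d29:-→d30:-→d31:-→d32:H3  best=H3
  del 66.44.0.0/16 (clear depth 16)
  ? 16.58.92.9  path d0:H5→d1:-  best=H5
  ? 65.37.242.212  path d0:H5→d1:-→d2:-→d3:-→d4:-→d5:-→d6:-→d7:-→d8:-→d9:-→d10:-→d11:-→d12:-→d13:-→d14:-→d15:-→d16:-→d17:-→d18:-→d19:-→d20:H5  best=H5
  ? 65.37.252.2  path d0:H5→d1:-→d2:-→d3:-→d4:-→d5:-→d6:-→d7:-→d8:-→d9:-→d10:-→d11:-→d12:-→d13:-→d14:-→d15:-→d16:-→d17:-→d18:-→d19:-→d20:H5→d21:-→d22:H5  best=H5
  add 94.136.37.61/32 -> H3 at depth 32
  del 0.0.0.0/0 (clear depth 0)
  add 0.0.0.0/0 -> H1 at depth 0

== LOOKUPS ==
["H4","H4","H5","H3","H5","H5","H5"]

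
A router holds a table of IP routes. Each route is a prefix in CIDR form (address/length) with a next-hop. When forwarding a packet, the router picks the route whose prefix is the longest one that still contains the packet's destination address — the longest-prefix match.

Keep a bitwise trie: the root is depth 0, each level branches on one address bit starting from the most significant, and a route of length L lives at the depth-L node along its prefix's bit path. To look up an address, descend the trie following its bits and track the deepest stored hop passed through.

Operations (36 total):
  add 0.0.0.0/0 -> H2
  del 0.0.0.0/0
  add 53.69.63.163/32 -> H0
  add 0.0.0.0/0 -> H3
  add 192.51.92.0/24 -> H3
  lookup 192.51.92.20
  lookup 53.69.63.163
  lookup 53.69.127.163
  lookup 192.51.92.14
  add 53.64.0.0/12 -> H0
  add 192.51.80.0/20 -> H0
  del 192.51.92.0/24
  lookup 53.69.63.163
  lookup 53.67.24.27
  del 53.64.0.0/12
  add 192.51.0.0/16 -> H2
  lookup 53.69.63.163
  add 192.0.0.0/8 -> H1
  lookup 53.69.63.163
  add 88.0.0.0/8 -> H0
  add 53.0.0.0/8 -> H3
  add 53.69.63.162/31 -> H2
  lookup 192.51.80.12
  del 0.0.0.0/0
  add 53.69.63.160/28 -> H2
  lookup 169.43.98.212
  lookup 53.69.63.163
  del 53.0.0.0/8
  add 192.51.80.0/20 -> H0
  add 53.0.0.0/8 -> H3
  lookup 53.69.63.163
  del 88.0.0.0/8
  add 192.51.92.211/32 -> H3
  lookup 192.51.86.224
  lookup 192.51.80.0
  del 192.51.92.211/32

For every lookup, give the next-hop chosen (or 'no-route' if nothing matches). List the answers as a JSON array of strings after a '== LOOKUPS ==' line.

Apply in order:
  add 0.0.0.0/0 -> H2 at depth 0
  - 0.0.0.0/0 clear@0
  add 53.69.63.163/32 -> H0 at depth 32
  add 0.0.0.0/0 -> H3 at depth 0
  add 192.51.92.0/24 -> H3 at depth 24
  Q 192.51.92.20: descend 110000000011001101011100 ; hops seen [H3,H3] ; pick H3
  Q 53.69.63.163: descend 00110101010001010011111110100011 ; hops seen [H3,H0] ; pick H0
  Q 53.69.127.163: descend 00110101010001010 ; hops seen [H3] ; pick H3
  Q 192.51.92.14: descend 110000000011001101011100 ; hops seen [H3,H3] ; pick H3
  add 53.64.0.0/12 -> H0 at depth 12
  add 192.51.80.0/20 -> H0 at depth 20
  - 192.51.92.0/24 clear@24
  Q 53.69.63.163: descend 00110101010001010011111110100011 ; hops seen [H3,H0,H0] ; pick H0
  Q 53.67.24.27: descend 0011010101000 ; hops seen [H3,H0] ; pick H0
  - 53.64.0.0/12 clear@12
  add 192.51.0.0/16 -> H2 at depth 16
  Q 53.69.63.163: descend 00110101010001010011111110100011 ; hops seen [H3,H0] ; pick H0
  add 192.0.0.0/8 -> H1 at depth 8
  Q 53.69.63.163: descend 00110101010001010011111110100011 ; hops seen [H3,H0] ; pick H0
  add 88.0.0.0/8 -> H0 at depth 8
  add 53.0.0.0/8 -> H3 at depth 8
  add 53.69.63.162/31 -> H2 at depth 31
  Q 192.51.80.12: descend 11000000001100110101 ; hops seen [H3,H1,H2,H0] ; pick H0
  - 0.0.0.0/0 clear@0
  add 53.69.63.160/28 -> H2 at depth 28
  Q 169.43.98.212: descend 1 ; hops seen [∅] ; pick no-route
  Q 53.69.63.163: descend 00110101010001010011111110100011 ; hops seen [H3,H2,H2,H0] ; pick H0
  - 53.0.0.0/8 clear@8
  add 192.51.80.0/20 -> H0 at depth 20
  add 53.0.0.0/8 -> H3 at depth 8
  Q 53.69.63.163: descend 00110101010001010011111110100011 ; hops seen [H3,H2,H2,H0] ; pick H0
  - 88.0.0.0/8 clear@8
  add 192.51.92.211/32 -> H3 at depth 32
  Q 192.51.86.224: descend 11000000001100110101 ; hops seen [H1,H2,H0] ; pick H0
  Q 192.51.80.0: descend 11000000001100110101 ; hops seen [H1,H2,H0] ; pick H0
  - 192.51.92.211/32 clear@32

== LOOKUPS ==
["H3","H0","H3","H3","H0","H0","H0","H0","H0","no-route","H0","H0","H0","H0"]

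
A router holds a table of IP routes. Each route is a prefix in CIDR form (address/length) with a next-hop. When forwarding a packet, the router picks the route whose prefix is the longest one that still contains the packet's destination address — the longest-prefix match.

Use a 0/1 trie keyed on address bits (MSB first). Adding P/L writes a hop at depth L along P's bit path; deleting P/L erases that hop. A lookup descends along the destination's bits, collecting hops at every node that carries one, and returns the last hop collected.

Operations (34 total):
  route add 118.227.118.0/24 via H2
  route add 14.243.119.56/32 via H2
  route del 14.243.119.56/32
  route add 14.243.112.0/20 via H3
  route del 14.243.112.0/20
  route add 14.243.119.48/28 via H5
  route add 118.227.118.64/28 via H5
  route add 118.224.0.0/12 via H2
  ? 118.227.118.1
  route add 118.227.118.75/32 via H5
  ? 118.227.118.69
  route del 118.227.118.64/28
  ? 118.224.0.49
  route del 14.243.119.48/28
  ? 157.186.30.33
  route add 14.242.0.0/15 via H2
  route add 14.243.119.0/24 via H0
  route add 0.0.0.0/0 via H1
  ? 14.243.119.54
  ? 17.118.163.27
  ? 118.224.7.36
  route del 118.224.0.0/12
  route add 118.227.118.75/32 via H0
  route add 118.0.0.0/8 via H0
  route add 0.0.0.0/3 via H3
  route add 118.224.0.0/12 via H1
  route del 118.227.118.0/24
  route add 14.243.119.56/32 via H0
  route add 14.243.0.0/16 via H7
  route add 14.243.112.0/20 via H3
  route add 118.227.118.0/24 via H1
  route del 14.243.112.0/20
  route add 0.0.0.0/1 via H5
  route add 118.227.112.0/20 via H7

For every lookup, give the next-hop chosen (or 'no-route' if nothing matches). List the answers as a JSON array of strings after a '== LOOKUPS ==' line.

Process each operation:
  add 118.227.118.0/24 -> H2 at depth 24
  add 14.243.119.56/32 -> H2 at depth 32
  del 14.243.119.56/32 (clear depth 32)
  add 14.243.112.0/20 -> H3 at depth 20
  del 14.243.112.0/20 (clear depth 20)
  add 14.243.119.48/28 -> H5 at depth 28
  add 118.227.118.64/28 -> H5 at depth 28
  add 118.224.0.0/12 -> H2 at depth 12
  ? 118.227.118.1  path d0:-→d1:-→d2:-→d3:-→d4:-→d5:-→d6:-→d7:-→d8:-→d9:-→d10:-→d11:-→d12:H2→d13:-→d14:-→d15:-→d16:-→d17:-→d18:-→d19:-→d20:-→d21:-→d22:-→d23:-→d24:H2→d25:-  best=H2
  add 118.227.118.75/32 -> H5 at depth 32
  ? 118.227.118.69  path d0:-→d1:-→d2:-→d3:-→d4:-→d5:-→d6:-→d7:-→d8:-→d9:-→d10:-→d11:-→d12:H2→d13:-→d14:-→d15:-→d16:-→d17:-→d18:-→d19:-→d20:-→d21:-→d22:-→d23:-→d24:H2→d25:-→d26:-→d27:-→d28:H5  best=H5
  del 118.227.118.64/28 (clear depth 28)
  ? 118.224.0.49  path d0:-→d1:-→d2:-→d3:-→d4:-→d5:-→d6:-→d7:-→d8:-→d9:-→d10:-→d11:-→d12:H2→d13:-→d14:-  best=H2
  del 14.243.119.48/28 (clear depth 28)
  ? 157.186.30.33  path d0:-  best=no-route
  add 14.242.0.0/15 -> H2 at depth 15
  add 14.243.119.0/24 -> H0 at depth 24
  add 0.0.0.0/0 -> H1 at depth 0
  ? 14.243.119.54  path d0:H1→d1:-→d2:-→d3:-→d4:-→d5:-→d6:-→d7:-→d8:-→d9:-→d10:-→d11:-→d12:-→d13:-→d14:-→d15:H2→d16:-→d17:-→d18:-→d19:-→d20:-→d21:-→d22:-→d23:-→d24:H0→d25:-→d26:-→d27:-→d28:-  best=H0
  ? 17.118.163.27  path d0:H1→d1:-→d2:-→d3:-  best=H1
  ? 118.224.7.36  path d0:H1→d1:-→d2:-→d3:-→d4:-→d5:-→d6:-→d7:-→d8:-→d9:-→d10:-→d11:-→d12:H2→d13:-→d14:-  best=H2
  del 118.224.0.0/12 (clear depth 12)
  add 118.227.118.75/32 -> H0 at depth 32
  add 118.0.0.0/8 -> H0 at depth 8
  add 0.0.0.0/3 -> H3 at depth 3
  add 118.224.0.0/12 -> H1 at depth 12
  del 118.227.118.0/24 (clear depth 24)
  add 14.243.119.56/32 -> H0 at depth 32
  add 14.243.0.0/16 -> H7 at depth 16
  add 14.243.112.0/20 -> H3 at depth 20
  add 118.227.118.0/24 -> H1 at depth 24
  del 14.243.112.0/20 (clear depth 20)
  add 0.0.0.0/1 -> H5 at depth 1
  add 118.227.112.0/20 -> H7 at depth 20

== LOOKUPS ==
["H2","H5","H2","no-route","H0","H1","H2"]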